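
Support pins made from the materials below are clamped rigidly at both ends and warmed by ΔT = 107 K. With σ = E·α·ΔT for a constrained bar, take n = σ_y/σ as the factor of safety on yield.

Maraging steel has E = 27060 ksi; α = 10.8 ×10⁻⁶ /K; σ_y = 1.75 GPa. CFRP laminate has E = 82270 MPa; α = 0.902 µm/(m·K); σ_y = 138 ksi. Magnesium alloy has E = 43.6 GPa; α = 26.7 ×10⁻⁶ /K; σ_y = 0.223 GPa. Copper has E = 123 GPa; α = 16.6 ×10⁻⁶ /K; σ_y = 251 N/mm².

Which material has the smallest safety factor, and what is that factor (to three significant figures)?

In consistent units (E in GPa, α in ×10⁻⁶/K, σ_y in MPa):
  maraging steel: E = 186.6, α = 10.8, σ_y = 1750 → σ = 216 MPa, n = 8.12
  CFRP laminate: E = 82.27, α = 0.902, σ_y = 951.5 → σ = 7.94 MPa, n = 120
  magnesium alloy: E = 43.60, α = 26.7, σ_y = 223.0 → σ = 125 MPa, n = 1.79
  copper: E = 123.0, α = 16.6, σ_y = 251.0 → σ = 218 MPa, n = 1.15
Smallest n: copper with n = 1.15.

copper, n = 1.15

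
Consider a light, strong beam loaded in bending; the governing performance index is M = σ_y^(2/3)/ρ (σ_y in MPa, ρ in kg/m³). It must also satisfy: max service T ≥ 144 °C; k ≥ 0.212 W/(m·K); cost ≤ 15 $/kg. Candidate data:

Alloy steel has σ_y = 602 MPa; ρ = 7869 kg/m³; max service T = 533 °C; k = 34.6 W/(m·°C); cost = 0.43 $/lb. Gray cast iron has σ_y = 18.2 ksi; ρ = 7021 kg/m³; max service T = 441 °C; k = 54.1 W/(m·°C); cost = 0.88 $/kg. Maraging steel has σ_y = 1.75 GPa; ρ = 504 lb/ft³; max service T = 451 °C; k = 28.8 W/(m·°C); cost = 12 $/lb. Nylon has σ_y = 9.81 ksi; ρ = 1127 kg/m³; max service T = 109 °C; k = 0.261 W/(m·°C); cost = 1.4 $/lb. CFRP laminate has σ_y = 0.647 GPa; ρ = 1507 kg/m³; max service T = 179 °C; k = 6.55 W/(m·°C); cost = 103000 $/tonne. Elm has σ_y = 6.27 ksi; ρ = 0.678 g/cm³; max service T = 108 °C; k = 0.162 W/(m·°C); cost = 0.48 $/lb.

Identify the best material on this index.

alloy steel

Screen on constraints: max service T ≥ 144 °C; k ≥ 0.212 W/(m·K); cost ≤ 15 $/kg. Survivors: alloy steel, gray cast iron.
Putting every candidate on a common basis:
  alloy steel: σ_y = 602.0 MPa, ρ = 7869 kg/m³
  gray cast iron: σ_y = 125.5 MPa, ρ = 7021 kg/m³
  alloy steel: M = 9.06×10⁻³
  gray cast iron: M = 3.57×10⁻³
The maximum is for alloy steel.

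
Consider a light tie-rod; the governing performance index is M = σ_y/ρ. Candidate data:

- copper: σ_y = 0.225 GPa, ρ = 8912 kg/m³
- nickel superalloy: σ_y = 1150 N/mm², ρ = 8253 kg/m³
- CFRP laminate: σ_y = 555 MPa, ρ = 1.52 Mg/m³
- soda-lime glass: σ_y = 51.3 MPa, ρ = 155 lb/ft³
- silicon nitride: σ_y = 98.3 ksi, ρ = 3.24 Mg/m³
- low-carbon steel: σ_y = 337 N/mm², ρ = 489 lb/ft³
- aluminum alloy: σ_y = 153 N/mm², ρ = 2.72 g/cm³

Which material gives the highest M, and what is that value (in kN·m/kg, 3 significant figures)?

CFRP laminate, M = 365 kN·m/kg

In SI units:
  copper: σ_y = 225.0 MPa, ρ = 8912 kg/m³
  nickel superalloy: σ_y = 1150 MPa, ρ = 8253 kg/m³
  CFRP laminate: σ_y = 555.0 MPa, ρ = 1520 kg/m³
  soda-lime glass: σ_y = 51.30 MPa, ρ = 2483 kg/m³
  silicon nitride: σ_y = 677.8 MPa, ρ = 3240 kg/m³
  low-carbon steel: σ_y = 337.0 MPa, ρ = 7833 kg/m³
  aluminum alloy: σ_y = 153.0 MPa, ρ = 2720 kg/m³
  CFRP laminate: M = 365 kN·m/kg
  silicon nitride: M = 209 kN·m/kg
  nickel superalloy: M = 139 kN·m/kg
  aluminum alloy: M = 56.2 kN·m/kg
  low-carbon steel: M = 43.0 kN·m/kg
  copper: M = 25.2 kN·m/kg
  soda-lime glass: M = 20.7 kN·m/kg
Highest index: CFRP laminate.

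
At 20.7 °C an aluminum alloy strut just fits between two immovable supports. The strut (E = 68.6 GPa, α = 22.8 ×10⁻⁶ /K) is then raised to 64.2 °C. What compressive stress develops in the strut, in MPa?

68.0 MPa

ΔT = 43.50 K. Constrained thermal stress σ = E·α·ΔT = 68.60×10³ MPa × 22.8×10⁻⁶ × 43.50 = 68.0 MPa (compressive).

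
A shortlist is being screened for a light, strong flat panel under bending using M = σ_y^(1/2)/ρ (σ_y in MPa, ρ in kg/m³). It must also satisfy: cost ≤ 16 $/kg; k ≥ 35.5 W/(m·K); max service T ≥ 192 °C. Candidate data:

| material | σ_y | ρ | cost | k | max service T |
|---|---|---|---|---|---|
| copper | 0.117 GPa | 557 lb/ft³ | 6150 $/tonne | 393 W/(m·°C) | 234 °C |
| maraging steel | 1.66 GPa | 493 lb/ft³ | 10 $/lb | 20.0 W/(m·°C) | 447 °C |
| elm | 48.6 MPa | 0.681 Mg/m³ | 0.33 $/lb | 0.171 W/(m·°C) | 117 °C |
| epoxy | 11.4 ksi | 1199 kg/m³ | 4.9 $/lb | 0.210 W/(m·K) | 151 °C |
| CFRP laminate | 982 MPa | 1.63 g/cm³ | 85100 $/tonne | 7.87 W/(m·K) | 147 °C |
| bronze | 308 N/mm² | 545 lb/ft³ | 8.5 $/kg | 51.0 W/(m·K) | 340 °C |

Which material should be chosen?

bronze

Screen on constraints: cost ≤ 16 $/kg; k ≥ 35.5 W/(m·K); max service T ≥ 192 °C. Survivors: copper, bronze.
In SI units:
  copper: σ_y = 117.0 MPa, ρ = 8922 kg/m³
  bronze: σ_y = 308.0 MPa, ρ = 8730 kg/m³
  bronze: M = 2.01×10⁻³
  copper: M = 1.21×10⁻³
The maximum is for bronze.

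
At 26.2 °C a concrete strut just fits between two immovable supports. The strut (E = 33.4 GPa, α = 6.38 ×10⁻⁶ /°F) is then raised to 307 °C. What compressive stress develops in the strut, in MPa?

α = 6.38×10⁻⁶/°F × 9/5 = 11.5×10⁻⁶/K.
ΔT = 280.8 K. Constrained thermal stress σ = E·α·ΔT = 33.40×10³ MPa × 11.5×10⁻⁶ × 280.8 = 108 MPa (compressive).

108 MPa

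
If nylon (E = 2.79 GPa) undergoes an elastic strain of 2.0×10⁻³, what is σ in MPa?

σ = E·ε = 2790 MPa × 2.0×10⁻³ = 5.58 MPa.

5.58 MPa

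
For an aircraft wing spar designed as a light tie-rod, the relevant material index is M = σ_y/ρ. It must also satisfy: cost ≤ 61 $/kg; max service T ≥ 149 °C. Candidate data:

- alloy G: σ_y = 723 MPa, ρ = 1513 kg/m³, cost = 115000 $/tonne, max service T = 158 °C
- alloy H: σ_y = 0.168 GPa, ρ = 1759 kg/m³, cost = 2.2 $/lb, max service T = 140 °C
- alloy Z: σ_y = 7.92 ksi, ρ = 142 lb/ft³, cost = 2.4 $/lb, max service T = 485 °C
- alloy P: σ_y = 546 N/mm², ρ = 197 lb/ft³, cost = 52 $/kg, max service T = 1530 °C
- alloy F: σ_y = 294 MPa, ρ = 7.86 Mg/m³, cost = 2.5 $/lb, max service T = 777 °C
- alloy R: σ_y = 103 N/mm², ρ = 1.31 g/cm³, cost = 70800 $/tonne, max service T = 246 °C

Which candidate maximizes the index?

Screen on constraints: cost ≤ 61 $/kg; max service T ≥ 149 °C. Survivors: alloy Z, alloy P, alloy F.
Convert each candidate to consistent units, then evaluate M:
  alloy Z: σ_y = 54.61 MPa, ρ = 2275 kg/m³
  alloy P: σ_y = 546.0 MPa, ρ = 3156 kg/m³
  alloy F: σ_y = 294.0 MPa, ρ = 7860 kg/m³
  alloy P: M = 173 kN·m/kg
  alloy F: M = 37.4 kN·m/kg
  alloy Z: M = 24.0 kN·m/kg
The maximum is for alloy P.

alloy P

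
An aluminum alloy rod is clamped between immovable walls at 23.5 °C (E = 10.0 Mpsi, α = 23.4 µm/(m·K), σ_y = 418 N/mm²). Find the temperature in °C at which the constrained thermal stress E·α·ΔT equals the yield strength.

E = 10.0 Mpsi = 68.95 GPa.
σ_y = 418 N/mm² = 418.0 MPa.
E·α·ΔT = 418.0 MPa ⇒ ΔT = 418.0 / (68.95×10³ × 23.4×10⁻⁶) = 259.1 K.
T = 23.5 + 259.1 = 282.6 °C.

283 °C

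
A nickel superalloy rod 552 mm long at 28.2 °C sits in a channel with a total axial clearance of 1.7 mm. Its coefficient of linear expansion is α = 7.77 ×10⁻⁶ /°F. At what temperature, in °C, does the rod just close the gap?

248 °C

α = 7.77×10⁻⁶/°F × 9/5 = 14.0×10⁻⁶/K.
α·L₀·ΔT = 1.7 mm ⇒ ΔT = 1.7 / (14.0×10⁻⁶ × 552.0) = 220.2 K.
T = 28.2 + 220.2 = 248.4 °C.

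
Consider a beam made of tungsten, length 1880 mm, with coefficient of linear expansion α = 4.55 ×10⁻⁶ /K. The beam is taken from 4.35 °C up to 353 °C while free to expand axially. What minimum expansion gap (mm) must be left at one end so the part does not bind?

2.98 mm

ΔT = 353 − 4.35 = 348.6 K.
ΔL = α·L₀·ΔT = 4.55×10⁻⁶ × 1880 mm × 348.6 K = 2.98 mm.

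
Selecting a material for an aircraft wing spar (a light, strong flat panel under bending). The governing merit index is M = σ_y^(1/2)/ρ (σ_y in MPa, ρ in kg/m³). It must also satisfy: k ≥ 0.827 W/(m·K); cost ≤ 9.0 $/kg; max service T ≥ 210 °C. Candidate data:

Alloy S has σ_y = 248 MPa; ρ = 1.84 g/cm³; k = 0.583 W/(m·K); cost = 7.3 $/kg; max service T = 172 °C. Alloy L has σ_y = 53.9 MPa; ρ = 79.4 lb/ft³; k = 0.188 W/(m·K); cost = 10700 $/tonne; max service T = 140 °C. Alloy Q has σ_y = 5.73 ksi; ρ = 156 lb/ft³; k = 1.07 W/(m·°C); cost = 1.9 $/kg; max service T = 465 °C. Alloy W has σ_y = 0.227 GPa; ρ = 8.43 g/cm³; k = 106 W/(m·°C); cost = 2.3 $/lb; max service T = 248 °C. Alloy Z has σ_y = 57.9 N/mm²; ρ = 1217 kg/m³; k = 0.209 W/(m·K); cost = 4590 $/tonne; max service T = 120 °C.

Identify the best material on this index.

Screen on constraints: k ≥ 0.827 W/(m·K); cost ≤ 9.0 $/kg; max service T ≥ 210 °C. Survivors: alloy Q, alloy W.
Normalizing units and computing the index:
  alloy Q: σ_y = 39.51 MPa, ρ = 2499 kg/m³
  alloy W: σ_y = 227.0 MPa, ρ = 8430 kg/m³
  alloy Q: M = 2.52×10⁻³
  alloy W: M = 1.79×10⁻³
Highest index: alloy Q.

alloy Q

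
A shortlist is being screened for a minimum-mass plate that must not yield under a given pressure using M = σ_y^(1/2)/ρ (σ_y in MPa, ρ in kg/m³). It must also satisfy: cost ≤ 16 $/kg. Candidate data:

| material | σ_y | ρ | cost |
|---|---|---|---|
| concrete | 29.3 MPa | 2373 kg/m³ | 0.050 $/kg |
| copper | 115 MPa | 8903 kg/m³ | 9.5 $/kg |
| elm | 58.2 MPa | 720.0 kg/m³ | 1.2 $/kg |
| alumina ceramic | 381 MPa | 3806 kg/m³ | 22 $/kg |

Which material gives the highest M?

Screen on constraints: cost ≤ 16 $/kg. Survivors: concrete, copper, elm.
Per-candidate index values:
  elm: M = 10.6×10⁻³
  concrete: M = 2.28×10⁻³
  copper: M = 1.20×10⁻³
Elm has the largest M.

elm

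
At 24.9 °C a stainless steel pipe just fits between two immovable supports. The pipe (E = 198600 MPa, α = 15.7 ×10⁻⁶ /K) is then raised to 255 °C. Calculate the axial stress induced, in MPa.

717 MPa

E = 198600 MPa = 198.6 GPa.
ΔT = 230.1 K. Constrained thermal stress σ = E·α·ΔT = 198.6×10³ MPa × 15.7×10⁻⁶ × 230.1 = 717 MPa (compressive).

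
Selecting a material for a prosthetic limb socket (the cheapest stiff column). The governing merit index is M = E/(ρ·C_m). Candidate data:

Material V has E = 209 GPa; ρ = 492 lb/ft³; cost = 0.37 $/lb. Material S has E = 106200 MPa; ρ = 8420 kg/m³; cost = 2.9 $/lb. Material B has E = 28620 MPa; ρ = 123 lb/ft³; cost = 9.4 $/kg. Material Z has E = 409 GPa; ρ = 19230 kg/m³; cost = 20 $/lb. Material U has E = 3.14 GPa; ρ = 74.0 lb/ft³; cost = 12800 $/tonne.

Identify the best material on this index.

material V

After converting to SI:
  material V: E = 209.0 GPa, ρ = 7881 kg/m³, cost = 0.8157 $/kg
  material S: E = 106.2 GPa, ρ = 8420 kg/m³, cost = 6.393 $/kg
  material B: E = 28.62 GPa, ρ = 1970 kg/m³, cost = 9.400 $/kg
  material Z: E = 409.0 GPa, ρ = 19230 kg/m³, cost = 44.09 $/kg
  material U: E = 3.140 GPa, ρ = 1185 kg/m³, cost = 12.80 $/kg
  material V: M = 32.5 MN·m per $
  material S: M = 1.97 MN·m per $
  material B: M = 1.55 MN·m per $
  material Z: M = 0.482 MN·m per $
  material U: M = 0.207 MN·m per $
Highest index: material V.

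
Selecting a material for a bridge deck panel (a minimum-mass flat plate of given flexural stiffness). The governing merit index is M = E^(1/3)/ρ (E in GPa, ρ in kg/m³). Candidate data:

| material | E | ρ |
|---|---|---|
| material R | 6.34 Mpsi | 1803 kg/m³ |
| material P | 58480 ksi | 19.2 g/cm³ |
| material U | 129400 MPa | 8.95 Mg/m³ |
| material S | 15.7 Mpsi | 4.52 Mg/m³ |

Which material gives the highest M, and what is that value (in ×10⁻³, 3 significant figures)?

material R, M = 1.95×10⁻³

Convert each candidate to consistent units, then evaluate M:
  material R: E = 43.71 GPa, ρ = 1803 kg/m³
  material P: E = 403.2 GPa, ρ = 19200 kg/m³
  material U: E = 129.4 GPa, ρ = 8950 kg/m³
  material S: E = 108.2 GPa, ρ = 4520 kg/m³
  material R: M = 1.95×10⁻³
  material S: M = 1.05×10⁻³
  material U: M = 0.565×10⁻³
  material P: M = 0.385×10⁻³
Highest index: material R.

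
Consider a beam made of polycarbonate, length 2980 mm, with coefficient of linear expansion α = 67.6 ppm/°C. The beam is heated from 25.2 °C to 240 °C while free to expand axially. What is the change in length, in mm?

43.3 mm

ΔT = 240 − 25.2 = 214.8 K.
ΔL = α·L₀·ΔT = 67.6×10⁻⁶ × 2980 mm × 214.8 K = 43.3 mm.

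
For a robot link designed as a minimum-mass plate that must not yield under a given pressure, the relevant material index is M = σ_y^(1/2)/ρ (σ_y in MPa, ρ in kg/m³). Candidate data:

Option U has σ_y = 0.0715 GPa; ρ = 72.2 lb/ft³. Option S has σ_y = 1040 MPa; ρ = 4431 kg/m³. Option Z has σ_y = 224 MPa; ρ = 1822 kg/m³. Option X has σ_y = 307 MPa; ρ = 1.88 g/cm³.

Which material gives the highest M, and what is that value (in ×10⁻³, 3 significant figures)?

option X, M = 9.32×10⁻³

Convert each candidate to consistent units, then evaluate M:
  option U: σ_y = 71.50 MPa, ρ = 1157 kg/m³
  option S: σ_y = 1040 MPa, ρ = 4431 kg/m³
  option Z: σ_y = 224.0 MPa, ρ = 1822 kg/m³
  option X: σ_y = 307.0 MPa, ρ = 1880 kg/m³
  option X: M = 9.32×10⁻³
  option Z: M = 8.21×10⁻³
  option U: M = 7.31×10⁻³
  option S: M = 7.28×10⁻³
Option X has the largest M.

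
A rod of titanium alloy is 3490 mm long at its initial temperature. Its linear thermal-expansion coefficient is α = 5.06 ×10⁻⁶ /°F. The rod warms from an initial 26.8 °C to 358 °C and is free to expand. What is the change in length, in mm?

10.5 mm

Convert α: 5.06×10⁻⁶/°F × (9/5) = 9.11×10⁻⁶/K.
ΔT = 358 − 26.8 = 331.2 K.
ΔL = α·L₀·ΔT = 9.11×10⁻⁶ × 3490 mm × 331.2 K = 10.5 mm.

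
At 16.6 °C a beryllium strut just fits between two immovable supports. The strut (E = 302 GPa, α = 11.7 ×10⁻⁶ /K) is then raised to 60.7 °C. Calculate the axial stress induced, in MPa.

156 MPa

ΔT = 44.10 K. Constrained thermal stress σ = E·α·ΔT = 302.0×10³ MPa × 11.7×10⁻⁶ × 44.10 = 156 MPa (compressive).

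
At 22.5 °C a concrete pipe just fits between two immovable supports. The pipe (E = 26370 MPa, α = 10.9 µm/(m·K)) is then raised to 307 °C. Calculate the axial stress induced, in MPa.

E = 26370 MPa = 26.37 GPa.
ΔT = 284.5 K. Constrained thermal stress σ = E·α·ΔT = 26.37×10³ MPa × 10.9×10⁻⁶ × 284.5 = 81.8 MPa (compressive).

81.8 MPa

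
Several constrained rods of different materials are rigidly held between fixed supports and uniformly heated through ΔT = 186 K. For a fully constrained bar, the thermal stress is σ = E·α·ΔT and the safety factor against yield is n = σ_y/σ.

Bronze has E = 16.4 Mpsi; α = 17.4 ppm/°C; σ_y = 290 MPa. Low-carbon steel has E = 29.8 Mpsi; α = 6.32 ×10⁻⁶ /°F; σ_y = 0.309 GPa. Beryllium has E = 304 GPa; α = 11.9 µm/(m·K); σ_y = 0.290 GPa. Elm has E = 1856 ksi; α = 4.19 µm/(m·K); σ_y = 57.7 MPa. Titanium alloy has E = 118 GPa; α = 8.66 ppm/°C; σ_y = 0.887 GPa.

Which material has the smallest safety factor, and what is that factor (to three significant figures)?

beryllium, n = 0.431

With everything in SI (GPa, ×10⁻⁶/K, MPa):
  bronze: E = 113.1, α = 17.4, σ_y = 290.0 → σ = 366 MPa, n = 0.792
  low-carbon steel: E = 205.5, α = 11.4, σ_y = 309.0 → σ = 435 MPa, n = 0.711
  beryllium: E = 304.0, α = 11.9, σ_y = 290.0 → σ = 673 MPa, n = 0.431
  elm: E = 12.80, α = 4.19, σ_y = 57.70 → σ = 9.97 MPa, n = 5.79
  titanium alloy: E = 118.0, α = 8.66, σ_y = 887.0 → σ = 190 MPa, n = 4.67
Smallest n: beryllium with n = 0.431.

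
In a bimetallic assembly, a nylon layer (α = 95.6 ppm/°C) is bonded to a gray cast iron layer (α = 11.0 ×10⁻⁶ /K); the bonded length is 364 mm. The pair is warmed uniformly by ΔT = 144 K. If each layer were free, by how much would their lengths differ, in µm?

4430 µm

Δα = |95.6 − 11.0|×10⁻⁶/K = 84.6×10⁻⁶/K.
ΔL_mismatch = Δα·L·ΔT = 84.6×10⁻⁶ × 364.0 mm × 144.0 K = 4430 µm.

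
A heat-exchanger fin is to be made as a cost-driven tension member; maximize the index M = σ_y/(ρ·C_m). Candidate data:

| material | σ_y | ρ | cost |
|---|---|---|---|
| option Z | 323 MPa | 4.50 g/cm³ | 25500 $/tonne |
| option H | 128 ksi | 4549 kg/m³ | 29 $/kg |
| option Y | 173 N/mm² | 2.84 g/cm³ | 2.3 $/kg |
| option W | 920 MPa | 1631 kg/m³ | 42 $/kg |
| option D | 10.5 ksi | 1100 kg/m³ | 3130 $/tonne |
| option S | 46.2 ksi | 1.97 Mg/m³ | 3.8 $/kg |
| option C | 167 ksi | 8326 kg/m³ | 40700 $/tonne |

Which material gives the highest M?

Putting every candidate on a common basis:
  option Z: σ_y = 323.0 MPa, ρ = 4500 kg/m³, cost = 25.50 $/kg
  option H: σ_y = 882.5 MPa, ρ = 4549 kg/m³, cost = 29.00 $/kg
  option Y: σ_y = 173.0 MPa, ρ = 2840 kg/m³, cost = 2.300 $/kg
  option W: σ_y = 920.0 MPa, ρ = 1631 kg/m³, cost = 42.00 $/kg
  option D: σ_y = 72.39 MPa, ρ = 1100 kg/m³, cost = 3.130 $/kg
  option S: σ_y = 318.5 MPa, ρ = 1970 kg/m³, cost = 3.800 $/kg
  option C: σ_y = 1151 MPa, ρ = 8326 kg/m³, cost = 40.70 $/kg
  option S: M = 42.6 kN·m per $
  option Y: M = 26.5 kN·m per $
  option D: M = 21.0 kN·m per $
  option W: M = 13.4 kN·m per $
  option H: M = 6.69 kN·m per $
  option C: M = 3.40 kN·m per $
  option Z: M = 2.81 kN·m per $
Highest index: option S.

option S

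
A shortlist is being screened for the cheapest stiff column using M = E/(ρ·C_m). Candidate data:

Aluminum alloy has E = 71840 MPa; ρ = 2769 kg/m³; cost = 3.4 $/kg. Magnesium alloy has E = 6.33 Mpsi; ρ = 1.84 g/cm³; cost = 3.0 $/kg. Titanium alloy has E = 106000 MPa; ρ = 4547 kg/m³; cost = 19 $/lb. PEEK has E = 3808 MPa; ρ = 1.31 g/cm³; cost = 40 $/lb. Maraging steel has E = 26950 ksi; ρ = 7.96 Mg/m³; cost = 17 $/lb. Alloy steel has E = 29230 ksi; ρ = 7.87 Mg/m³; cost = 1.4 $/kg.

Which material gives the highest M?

alloy steel

After converting to SI:
  aluminum alloy: E = 71.84 GPa, ρ = 2769 kg/m³, cost = 3.400 $/kg
  magnesium alloy: E = 43.64 GPa, ρ = 1840 kg/m³, cost = 3.000 $/kg
  titanium alloy: E = 106.0 GPa, ρ = 4547 kg/m³, cost = 41.89 $/kg
  PEEK: E = 3.808 GPa, ρ = 1310 kg/m³, cost = 88.18 $/kg
  maraging steel: E = 185.8 GPa, ρ = 7960 kg/m³, cost = 37.48 $/kg
  alloy steel: E = 201.5 GPa, ρ = 7870 kg/m³, cost = 1.400 $/kg
  alloy steel: M = 18.3 MN·m per $
  magnesium alloy: M = 7.91 MN·m per $
  aluminum alloy: M = 7.63 MN·m per $
  maraging steel: M = 0.623 MN·m per $
  titanium alloy: M = 0.557 MN·m per $
  PEEK: M = 0.0330 MN·m per $
Alloy steel has the largest M.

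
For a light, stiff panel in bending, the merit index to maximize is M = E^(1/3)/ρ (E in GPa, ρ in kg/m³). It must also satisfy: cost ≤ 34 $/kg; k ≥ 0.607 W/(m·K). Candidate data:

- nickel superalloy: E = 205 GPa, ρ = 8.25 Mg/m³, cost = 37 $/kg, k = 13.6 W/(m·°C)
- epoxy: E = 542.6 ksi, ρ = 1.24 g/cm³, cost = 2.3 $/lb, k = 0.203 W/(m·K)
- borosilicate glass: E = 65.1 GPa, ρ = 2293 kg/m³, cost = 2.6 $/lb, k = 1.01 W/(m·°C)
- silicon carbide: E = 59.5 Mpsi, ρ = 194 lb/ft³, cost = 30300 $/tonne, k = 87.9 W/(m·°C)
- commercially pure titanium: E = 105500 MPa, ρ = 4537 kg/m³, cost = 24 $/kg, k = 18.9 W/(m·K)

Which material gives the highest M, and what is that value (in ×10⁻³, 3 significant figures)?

Screen on constraints: cost ≤ 34 $/kg; k ≥ 0.607 W/(m·K). Survivors: borosilicate glass, silicon carbide, commercially pure titanium.
Normalizing units and computing the index:
  borosilicate glass: E = 65.10 GPa, ρ = 2293 kg/m³
  silicon carbide: E = 410.2 GPa, ρ = 3108 kg/m³
  commercially pure titanium: E = 105.5 GPa, ρ = 4537 kg/m³
  silicon carbide: M = 2.39×10⁻³
  borosilicate glass: M = 1.75×10⁻³
  commercially pure titanium: M = 1.04×10⁻³
Highest index: silicon carbide.

silicon carbide, M = 2.39×10⁻³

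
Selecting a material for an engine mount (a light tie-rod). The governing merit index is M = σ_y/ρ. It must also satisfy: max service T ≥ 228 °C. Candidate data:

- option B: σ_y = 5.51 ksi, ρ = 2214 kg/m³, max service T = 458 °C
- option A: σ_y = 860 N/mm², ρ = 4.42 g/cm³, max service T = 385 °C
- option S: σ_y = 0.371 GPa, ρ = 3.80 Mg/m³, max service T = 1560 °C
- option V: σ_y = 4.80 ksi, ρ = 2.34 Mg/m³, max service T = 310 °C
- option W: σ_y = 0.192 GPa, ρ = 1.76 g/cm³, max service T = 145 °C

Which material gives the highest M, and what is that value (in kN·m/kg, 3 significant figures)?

Screen on constraints: max service T ≥ 228 °C. Survivors: option B, option A, option S, option V.
In SI units:
  option B: σ_y = 37.99 MPa, ρ = 2214 kg/m³
  option A: σ_y = 860.0 MPa, ρ = 4420 kg/m³
  option S: σ_y = 371.0 MPa, ρ = 3800 kg/m³
  option V: σ_y = 33.09 MPa, ρ = 2340 kg/m³
  option A: M = 195 kN·m/kg
  option S: M = 97.6 kN·m/kg
  option B: M = 17.2 kN·m/kg
  option V: M = 14.1 kN·m/kg
Option A ranks first.

option A, M = 195 kN·m/kg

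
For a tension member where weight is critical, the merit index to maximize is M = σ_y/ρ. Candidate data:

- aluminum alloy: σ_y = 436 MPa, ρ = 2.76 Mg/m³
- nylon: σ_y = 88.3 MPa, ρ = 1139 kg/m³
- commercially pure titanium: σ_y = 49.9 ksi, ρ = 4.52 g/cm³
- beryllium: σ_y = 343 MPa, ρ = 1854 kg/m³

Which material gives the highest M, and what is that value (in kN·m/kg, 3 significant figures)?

beryllium, M = 185 kN·m/kg

In SI units:
  aluminum alloy: σ_y = 436.0 MPa, ρ = 2760 kg/m³
  nylon: σ_y = 88.30 MPa, ρ = 1139 kg/m³
  commercially pure titanium: σ_y = 344.0 MPa, ρ = 4520 kg/m³
  beryllium: σ_y = 343.0 MPa, ρ = 1854 kg/m³
  beryllium: M = 185 kN·m/kg
  aluminum alloy: M = 158 kN·m/kg
  nylon: M = 77.5 kN·m/kg
  commercially pure titanium: M = 76.1 kN·m/kg
Beryllium ranks first.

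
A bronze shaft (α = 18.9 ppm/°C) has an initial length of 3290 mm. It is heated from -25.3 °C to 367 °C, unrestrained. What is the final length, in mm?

ΔT = 367 − (-25.3) = 392.3 K.
ΔL = α·L₀·ΔT = 18.9×10⁻⁶ × 3290 mm × 392.3 K = 24.4 mm.
L = L₀ + ΔL = 3290 + 24.4 = 3314.4 mm.

3314.4 mm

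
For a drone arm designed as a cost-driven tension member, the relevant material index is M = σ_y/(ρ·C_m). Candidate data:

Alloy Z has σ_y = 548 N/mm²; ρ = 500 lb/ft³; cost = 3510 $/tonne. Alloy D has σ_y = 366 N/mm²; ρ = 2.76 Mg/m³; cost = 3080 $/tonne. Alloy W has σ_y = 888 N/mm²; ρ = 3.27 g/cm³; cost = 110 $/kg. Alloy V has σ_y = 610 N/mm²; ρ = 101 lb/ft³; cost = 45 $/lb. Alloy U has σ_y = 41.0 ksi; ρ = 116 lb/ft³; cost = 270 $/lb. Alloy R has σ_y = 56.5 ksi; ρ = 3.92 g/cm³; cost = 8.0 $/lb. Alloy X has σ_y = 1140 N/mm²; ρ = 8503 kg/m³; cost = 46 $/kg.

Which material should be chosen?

alloy D

Convert each candidate to consistent units, then evaluate M:
  alloy Z: σ_y = 548.0 MPa, ρ = 8009 kg/m³, cost = 3.510 $/kg
  alloy D: σ_y = 366.0 MPa, ρ = 2760 kg/m³, cost = 3.080 $/kg
  alloy W: σ_y = 888.0 MPa, ρ = 3270 kg/m³, cost = 110.0 $/kg
  alloy V: σ_y = 610.0 MPa, ρ = 1618 kg/m³, cost = 99.21 $/kg
  alloy U: σ_y = 282.7 MPa, ρ = 1858 kg/m³, cost = 595.2 $/kg
  alloy R: σ_y = 389.6 MPa, ρ = 3920 kg/m³, cost = 17.64 $/kg
  alloy X: σ_y = 1140 MPa, ρ = 8503 kg/m³, cost = 46.00 $/kg
  alloy D: M = 43.1 kN·m per $
  alloy Z: M = 19.5 kN·m per $
  alloy R: M = 5.63 kN·m per $
  alloy V: M = 3.80 kN·m per $
  alloy X: M = 2.91 kN·m per $
  alloy W: M = 2.47 kN·m per $
  alloy U: M = 0.256 kN·m per $
Highest index: alloy D.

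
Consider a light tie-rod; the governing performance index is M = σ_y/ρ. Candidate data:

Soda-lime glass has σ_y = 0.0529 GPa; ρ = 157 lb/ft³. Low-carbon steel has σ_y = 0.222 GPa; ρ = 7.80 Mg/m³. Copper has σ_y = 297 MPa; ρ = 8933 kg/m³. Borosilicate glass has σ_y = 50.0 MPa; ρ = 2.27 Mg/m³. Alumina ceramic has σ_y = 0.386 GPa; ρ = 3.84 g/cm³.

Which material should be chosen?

alumina ceramic

After converting to SI:
  soda-lime glass: σ_y = 52.90 MPa, ρ = 2515 kg/m³
  low-carbon steel: σ_y = 222.0 MPa, ρ = 7800 kg/m³
  copper: σ_y = 297.0 MPa, ρ = 8933 kg/m³
  borosilicate glass: σ_y = 50.00 MPa, ρ = 2270 kg/m³
  alumina ceramic: σ_y = 386.0 MPa, ρ = 3840 kg/m³
  alumina ceramic: M = 101 kN·m/kg
  copper: M = 33.2 kN·m/kg
  low-carbon steel: M = 28.5 kN·m/kg
  borosilicate glass: M = 22.0 kN·m/kg
  soda-lime glass: M = 21.0 kN·m/kg
Highest index: alumina ceramic.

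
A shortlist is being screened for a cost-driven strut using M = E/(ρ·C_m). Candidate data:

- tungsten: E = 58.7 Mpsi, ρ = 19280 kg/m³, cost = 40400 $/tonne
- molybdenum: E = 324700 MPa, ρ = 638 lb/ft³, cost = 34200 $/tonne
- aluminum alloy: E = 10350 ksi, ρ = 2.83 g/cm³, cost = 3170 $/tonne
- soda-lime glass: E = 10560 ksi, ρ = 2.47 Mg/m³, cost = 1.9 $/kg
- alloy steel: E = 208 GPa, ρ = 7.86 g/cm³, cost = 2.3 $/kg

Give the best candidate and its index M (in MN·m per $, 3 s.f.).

soda-lime glass, M = 15.5 MN·m per $

Normalizing units and computing the index:
  tungsten: E = 404.7 GPa, ρ = 19280 kg/m³, cost = 40.40 $/kg
  molybdenum: E = 324.7 GPa, ρ = 10220 kg/m³, cost = 34.20 $/kg
  aluminum alloy: E = 71.36 GPa, ρ = 2830 kg/m³, cost = 3.170 $/kg
  soda-lime glass: E = 72.81 GPa, ρ = 2470 kg/m³, cost = 1.900 $/kg
  alloy steel: E = 208.0 GPa, ρ = 7860 kg/m³, cost = 2.300 $/kg
  soda-lime glass: M = 15.5 MN·m per $
  alloy steel: M = 11.5 MN·m per $
  aluminum alloy: M = 7.95 MN·m per $
  molybdenum: M = 0.929 MN·m per $
  tungsten: M = 0.520 MN·m per $
Soda-lime glass has the largest M.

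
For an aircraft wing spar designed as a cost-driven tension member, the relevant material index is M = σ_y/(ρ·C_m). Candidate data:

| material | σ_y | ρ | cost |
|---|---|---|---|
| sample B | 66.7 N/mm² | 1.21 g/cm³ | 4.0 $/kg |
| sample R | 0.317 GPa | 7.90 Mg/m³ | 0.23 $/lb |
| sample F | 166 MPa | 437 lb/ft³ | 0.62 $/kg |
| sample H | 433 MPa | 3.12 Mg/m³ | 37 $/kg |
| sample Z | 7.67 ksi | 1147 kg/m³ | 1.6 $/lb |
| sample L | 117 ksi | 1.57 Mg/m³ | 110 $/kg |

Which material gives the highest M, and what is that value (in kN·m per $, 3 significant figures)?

sample R, M = 79.1 kN·m per $

After converting to SI:
  sample B: σ_y = 66.70 MPa, ρ = 1210 kg/m³, cost = 4.000 $/kg
  sample R: σ_y = 317.0 MPa, ρ = 7900 kg/m³, cost = 0.5071 $/kg
  sample F: σ_y = 166.0 MPa, ρ = 7000 kg/m³, cost = 0.6200 $/kg
  sample H: σ_y = 433.0 MPa, ρ = 3120 kg/m³, cost = 37.00 $/kg
  sample Z: σ_y = 52.88 MPa, ρ = 1147 kg/m³, cost = 3.527 $/kg
  sample L: σ_y = 806.7 MPa, ρ = 1570 kg/m³, cost = 110.0 $/kg
  sample R: M = 79.1 kN·m per $
  sample F: M = 38.2 kN·m per $
  sample B: M = 13.8 kN·m per $
  sample Z: M = 13.1 kN·m per $
  sample L: M = 4.67 kN·m per $
  sample H: M = 3.75 kN·m per $
The maximum is for sample R.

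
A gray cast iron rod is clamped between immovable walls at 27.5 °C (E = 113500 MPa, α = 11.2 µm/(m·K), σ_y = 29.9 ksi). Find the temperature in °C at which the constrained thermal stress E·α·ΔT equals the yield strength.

E = 113500 MPa = 113.5 GPa.
σ_y = 29.9 ksi = 206.2 MPa.
E·α·ΔT = 206.2 MPa ⇒ ΔT = 206.2 / (113.5×10³ × 11.2×10⁻⁶) = 162.2 K.
T = 27.5 + 162.2 = 189.7 °C.

190 °C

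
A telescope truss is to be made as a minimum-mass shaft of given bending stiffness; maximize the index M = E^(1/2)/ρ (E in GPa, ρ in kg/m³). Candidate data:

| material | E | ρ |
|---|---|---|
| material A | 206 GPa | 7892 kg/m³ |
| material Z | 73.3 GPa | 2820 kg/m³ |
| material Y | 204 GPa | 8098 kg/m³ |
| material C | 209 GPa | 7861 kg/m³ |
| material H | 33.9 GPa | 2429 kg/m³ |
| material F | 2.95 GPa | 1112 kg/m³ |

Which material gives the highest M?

Computing M directly (units already consistent):
  material Z: M = 3.04×10⁻³
  material H: M = 2.40×10⁻³
  material C: M = 1.84×10⁻³
  material A: M = 1.82×10⁻³
  material Y: M = 1.76×10⁻³
  material F: M = 1.54×10⁻³
Highest index: material Z.

material Z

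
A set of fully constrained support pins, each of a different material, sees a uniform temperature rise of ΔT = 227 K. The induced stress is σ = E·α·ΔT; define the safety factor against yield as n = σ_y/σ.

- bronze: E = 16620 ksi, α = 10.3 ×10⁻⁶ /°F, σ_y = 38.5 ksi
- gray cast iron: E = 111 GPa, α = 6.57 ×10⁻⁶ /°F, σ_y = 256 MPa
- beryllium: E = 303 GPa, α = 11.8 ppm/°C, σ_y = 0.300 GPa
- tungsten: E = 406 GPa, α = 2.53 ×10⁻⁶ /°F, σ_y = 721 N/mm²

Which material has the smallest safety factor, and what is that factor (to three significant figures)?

With everything in SI (GPa, ×10⁻⁶/K, MPa):
  bronze: E = 114.6, α = 18.5, σ_y = 265.4 → σ = 482 MPa, n = 0.550
  gray cast iron: E = 111.0, α = 11.8, σ_y = 256.0 → σ = 298 MPa, n = 0.859
  beryllium: E = 303.0, α = 11.8, σ_y = 300.0 → σ = 812 MPa, n = 0.370
  tungsten: E = 406.0, α = 4.55, σ_y = 721.0 → σ = 420 MPa, n = 1.72
Smallest n: beryllium with n = 0.370.

beryllium, n = 0.370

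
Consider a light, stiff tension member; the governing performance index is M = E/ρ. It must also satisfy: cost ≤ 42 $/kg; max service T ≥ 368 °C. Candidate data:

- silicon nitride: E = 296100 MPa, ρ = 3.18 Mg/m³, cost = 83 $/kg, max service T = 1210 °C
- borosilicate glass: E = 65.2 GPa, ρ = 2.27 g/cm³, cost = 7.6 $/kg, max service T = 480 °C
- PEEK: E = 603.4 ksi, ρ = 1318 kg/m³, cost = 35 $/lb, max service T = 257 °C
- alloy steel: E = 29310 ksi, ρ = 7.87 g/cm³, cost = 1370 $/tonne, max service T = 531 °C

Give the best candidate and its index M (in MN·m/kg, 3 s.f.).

Screen on constraints: cost ≤ 42 $/kg; max service T ≥ 368 °C. Survivors: borosilicate glass, alloy steel.
Normalizing units and computing the index:
  borosilicate glass: E = 65.20 GPa, ρ = 2270 kg/m³
  alloy steel: E = 202.1 GPa, ρ = 7870 kg/m³
  borosilicate glass: M = 28.7 MN·m/kg
  alloy steel: M = 25.7 MN·m/kg
The maximum is for borosilicate glass.

borosilicate glass, M = 28.7 MN·m/kg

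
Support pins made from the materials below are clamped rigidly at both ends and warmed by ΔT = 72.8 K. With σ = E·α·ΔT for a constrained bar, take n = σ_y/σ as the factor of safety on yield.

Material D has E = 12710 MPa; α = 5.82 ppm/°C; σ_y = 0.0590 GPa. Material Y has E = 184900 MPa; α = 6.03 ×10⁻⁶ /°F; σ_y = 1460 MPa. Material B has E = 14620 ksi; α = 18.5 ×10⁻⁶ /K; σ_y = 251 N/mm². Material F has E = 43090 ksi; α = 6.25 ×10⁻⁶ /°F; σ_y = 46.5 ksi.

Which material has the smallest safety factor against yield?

material F

In consistent units (E in GPa, α in ×10⁻⁶/K, σ_y in MPa):
  material D: E = 12.71, α = 5.82, σ_y = 59.00 → σ = 5.39 MPa, n = 11.0
  material Y: E = 184.9, α = 10.9, σ_y = 1460 → σ = 146 MPa, n = 9.99
  material B: E = 100.8, α = 18.5, σ_y = 251.0 → σ = 136 MPa, n = 1.85
  material F: E = 297.1, α = 11.2, σ_y = 320.6 → σ = 243 MPa, n = 1.32
The minimum is material F at n = 1.32.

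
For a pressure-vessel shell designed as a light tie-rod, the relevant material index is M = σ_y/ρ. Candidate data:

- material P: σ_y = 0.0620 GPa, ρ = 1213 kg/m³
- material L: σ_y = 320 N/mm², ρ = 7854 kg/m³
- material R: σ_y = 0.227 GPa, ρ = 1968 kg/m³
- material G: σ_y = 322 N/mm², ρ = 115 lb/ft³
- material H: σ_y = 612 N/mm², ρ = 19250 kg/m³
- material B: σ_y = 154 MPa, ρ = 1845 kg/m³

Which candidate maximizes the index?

In SI units:
  material P: σ_y = 62.00 MPa, ρ = 1213 kg/m³
  material L: σ_y = 320.0 MPa, ρ = 7854 kg/m³
  material R: σ_y = 227.0 MPa, ρ = 1968 kg/m³
  material G: σ_y = 322.0 MPa, ρ = 1842 kg/m³
  material H: σ_y = 612.0 MPa, ρ = 19250 kg/m³
  material B: σ_y = 154.0 MPa, ρ = 1845 kg/m³
  material G: M = 175 kN·m/kg
  material R: M = 115 kN·m/kg
  material B: M = 83.5 kN·m/kg
  material P: M = 51.1 kN·m/kg
  material L: M = 40.7 kN·m/kg
  material H: M = 31.8 kN·m/kg
Material G has the largest M.

material G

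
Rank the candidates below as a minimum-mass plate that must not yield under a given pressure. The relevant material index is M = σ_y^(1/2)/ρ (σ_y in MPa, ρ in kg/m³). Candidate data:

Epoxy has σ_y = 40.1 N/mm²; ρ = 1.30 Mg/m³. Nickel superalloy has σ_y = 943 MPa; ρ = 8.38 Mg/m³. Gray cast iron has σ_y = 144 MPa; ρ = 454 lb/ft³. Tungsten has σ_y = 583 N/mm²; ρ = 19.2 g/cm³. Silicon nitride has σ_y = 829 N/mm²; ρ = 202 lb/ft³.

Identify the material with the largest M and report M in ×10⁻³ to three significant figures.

silicon nitride, M = 8.90×10⁻³

In SI units:
  epoxy: σ_y = 40.10 MPa, ρ = 1300 kg/m³
  nickel superalloy: σ_y = 943.0 MPa, ρ = 8380 kg/m³
  gray cast iron: σ_y = 144.0 MPa, ρ = 7272 kg/m³
  tungsten: σ_y = 583.0 MPa, ρ = 19200 kg/m³
  silicon nitride: σ_y = 829.0 MPa, ρ = 3236 kg/m³
  silicon nitride: M = 8.90×10⁻³
  epoxy: M = 4.87×10⁻³
  nickel superalloy: M = 3.66×10⁻³
  gray cast iron: M = 1.65×10⁻³
  tungsten: M = 1.26×10⁻³
Silicon nitride has the largest M.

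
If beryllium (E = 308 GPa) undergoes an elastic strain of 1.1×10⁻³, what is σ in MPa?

σ = E·ε = 308000 MPa × 1.1×10⁻³ = 339 MPa.

339 MPa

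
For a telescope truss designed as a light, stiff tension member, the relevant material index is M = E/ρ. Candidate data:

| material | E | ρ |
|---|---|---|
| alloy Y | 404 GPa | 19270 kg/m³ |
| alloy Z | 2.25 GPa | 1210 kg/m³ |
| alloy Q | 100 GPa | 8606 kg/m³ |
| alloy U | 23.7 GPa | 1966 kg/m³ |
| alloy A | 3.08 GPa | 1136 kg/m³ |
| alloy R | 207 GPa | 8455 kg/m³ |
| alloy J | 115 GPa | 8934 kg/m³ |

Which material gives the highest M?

alloy R

Per-candidate index values:
  alloy R: M = 24.5 MN·m/kg
  alloy Y: M = 21.0 MN·m/kg
  alloy J: M = 12.9 MN·m/kg
  alloy U: M = 12.1 MN·m/kg
  alloy Q: M = 11.6 MN·m/kg
  alloy A: M = 2.71 MN·m/kg
  alloy Z: M = 1.86 MN·m/kg
Highest index: alloy R.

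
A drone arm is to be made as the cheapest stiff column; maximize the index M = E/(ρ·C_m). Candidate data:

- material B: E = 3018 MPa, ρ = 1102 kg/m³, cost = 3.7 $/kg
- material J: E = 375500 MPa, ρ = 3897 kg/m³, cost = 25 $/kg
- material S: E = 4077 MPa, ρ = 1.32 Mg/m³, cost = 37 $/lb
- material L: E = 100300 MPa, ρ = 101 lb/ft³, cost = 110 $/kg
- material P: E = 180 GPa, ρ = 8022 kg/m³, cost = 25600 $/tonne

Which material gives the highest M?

material J

Putting every candidate on a common basis:
  material B: E = 3.018 GPa, ρ = 1102 kg/m³, cost = 3.700 $/kg
  material J: E = 375.5 GPa, ρ = 3897 kg/m³, cost = 25.00 $/kg
  material S: E = 4.077 GPa, ρ = 1320 kg/m³, cost = 81.57 $/kg
  material L: E = 100.3 GPa, ρ = 1618 kg/m³, cost = 110.0 $/kg
  material P: E = 180.0 GPa, ρ = 8022 kg/m³, cost = 25.60 $/kg
  material J: M = 3.85 MN·m per $
  material P: M = 0.876 MN·m per $
  material B: M = 0.740 MN·m per $
  material L: M = 0.564 MN·m per $
  material S: M = 0.0379 MN·m per $
Material J has the largest M.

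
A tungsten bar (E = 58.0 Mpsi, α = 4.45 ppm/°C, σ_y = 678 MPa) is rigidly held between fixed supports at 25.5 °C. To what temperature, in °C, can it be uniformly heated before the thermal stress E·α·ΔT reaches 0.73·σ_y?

304 °C

E = 58.0 Mpsi = 399.9 GPa.
E·α·ΔT = 494.9 MPa ⇒ ΔT = 494.9 / (399.9×10³ × 4.45×10⁻⁶) = 278.1 K.
T = 25.5 + 278.1 = 303.6 °C.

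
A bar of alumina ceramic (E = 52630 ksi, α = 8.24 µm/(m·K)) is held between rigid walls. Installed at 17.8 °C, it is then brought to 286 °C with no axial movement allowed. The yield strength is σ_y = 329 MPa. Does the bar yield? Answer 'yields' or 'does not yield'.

E = 52630 ksi = 362.9 GPa.
ΔT = 268.2 K. Constrained thermal stress σ = E·α·ΔT = 362.9×10³ MPa × 8.24×10⁻⁶ × 268.2 = 802 MPa (compressive).
Compare to σ_y = 329 MPa: σ ≥ σ_y, so it yields.

yields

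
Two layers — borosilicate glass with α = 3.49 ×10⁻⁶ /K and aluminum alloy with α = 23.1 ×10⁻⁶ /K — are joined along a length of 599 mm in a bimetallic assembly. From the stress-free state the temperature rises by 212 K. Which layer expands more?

aluminum alloy

α(borosilicate glass) = 3.49×10⁻⁶/K vs α(aluminum alloy) = 23.1×10⁻⁶/K.
Higher α expands more for the same ΔT: aluminum alloy.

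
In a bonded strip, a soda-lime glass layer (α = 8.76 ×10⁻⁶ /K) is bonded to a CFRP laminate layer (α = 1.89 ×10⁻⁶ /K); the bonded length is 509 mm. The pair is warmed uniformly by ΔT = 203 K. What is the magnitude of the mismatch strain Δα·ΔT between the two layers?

Δα = |8.76 − 1.89|×10⁻⁶/K = 6.87×10⁻⁶/K.
Mismatch strain = Δα·ΔT = 6.87×10⁻⁶ × 203.0 = 1.39×10⁻³.

1.39×10⁻³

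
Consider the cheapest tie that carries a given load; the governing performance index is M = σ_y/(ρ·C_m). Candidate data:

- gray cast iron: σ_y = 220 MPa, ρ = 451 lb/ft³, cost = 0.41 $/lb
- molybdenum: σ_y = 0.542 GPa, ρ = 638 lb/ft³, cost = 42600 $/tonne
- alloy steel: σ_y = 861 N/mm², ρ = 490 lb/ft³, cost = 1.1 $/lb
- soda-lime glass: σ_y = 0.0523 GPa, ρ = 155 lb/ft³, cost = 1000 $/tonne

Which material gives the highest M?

After converting to SI:
  gray cast iron: σ_y = 220.0 MPa, ρ = 7224 kg/m³, cost = 0.9039 $/kg
  molybdenum: σ_y = 542.0 MPa, ρ = 10220 kg/m³, cost = 42.60 $/kg
  alloy steel: σ_y = 861.0 MPa, ρ = 7849 kg/m³, cost = 2.425 $/kg
  soda-lime glass: σ_y = 52.30 MPa, ρ = 2483 kg/m³, cost = 1.000 $/kg
  alloy steel: M = 45.2 kN·m per $
  gray cast iron: M = 33.7 kN·m per $
  soda-lime glass: M = 21.1 kN·m per $
  molybdenum: M = 1.24 kN·m per $
Highest index: alloy steel.

alloy steel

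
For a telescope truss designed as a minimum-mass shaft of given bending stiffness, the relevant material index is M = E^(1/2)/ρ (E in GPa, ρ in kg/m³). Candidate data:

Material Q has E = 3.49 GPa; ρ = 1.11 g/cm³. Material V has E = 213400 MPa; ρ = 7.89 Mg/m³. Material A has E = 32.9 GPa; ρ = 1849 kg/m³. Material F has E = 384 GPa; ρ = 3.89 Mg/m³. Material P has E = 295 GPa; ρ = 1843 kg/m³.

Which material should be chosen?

material P

Convert each candidate to consistent units, then evaluate M:
  material Q: E = 3.490 GPa, ρ = 1110 kg/m³
  material V: E = 213.4 GPa, ρ = 7890 kg/m³
  material A: E = 32.90 GPa, ρ = 1849 kg/m³
  material F: E = 384.0 GPa, ρ = 3890 kg/m³
  material P: E = 295.0 GPa, ρ = 1843 kg/m³
  material P: M = 9.32×10⁻³
  material F: M = 5.04×10⁻³
  material A: M = 3.10×10⁻³
  material V: M = 1.85×10⁻³
  material Q: M = 1.68×10⁻³
Material P has the largest M.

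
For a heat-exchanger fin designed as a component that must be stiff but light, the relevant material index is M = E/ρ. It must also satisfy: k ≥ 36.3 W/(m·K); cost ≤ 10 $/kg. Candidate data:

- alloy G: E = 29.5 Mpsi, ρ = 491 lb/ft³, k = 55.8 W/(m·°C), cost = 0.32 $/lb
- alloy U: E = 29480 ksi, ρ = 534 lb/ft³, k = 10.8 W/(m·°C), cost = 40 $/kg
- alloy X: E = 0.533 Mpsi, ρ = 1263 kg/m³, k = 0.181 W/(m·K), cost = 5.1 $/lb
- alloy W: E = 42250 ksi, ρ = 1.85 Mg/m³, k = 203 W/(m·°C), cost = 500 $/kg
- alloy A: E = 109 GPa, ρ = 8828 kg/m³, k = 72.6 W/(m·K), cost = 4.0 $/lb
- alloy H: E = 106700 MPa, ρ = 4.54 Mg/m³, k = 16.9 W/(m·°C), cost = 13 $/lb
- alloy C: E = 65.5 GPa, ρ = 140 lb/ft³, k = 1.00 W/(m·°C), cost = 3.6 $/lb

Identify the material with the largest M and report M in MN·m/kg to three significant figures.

alloy G, M = 25.9 MN·m/kg

Screen on constraints: k ≥ 36.3 W/(m·K); cost ≤ 10 $/kg. Survivors: alloy G, alloy A.
Normalizing units and computing the index:
  alloy G: E = 203.4 GPa, ρ = 7865 kg/m³
  alloy A: E = 109.0 GPa, ρ = 8828 kg/m³
  alloy G: M = 25.9 MN·m/kg
  alloy A: M = 12.3 MN·m/kg
Alloy G ranks first.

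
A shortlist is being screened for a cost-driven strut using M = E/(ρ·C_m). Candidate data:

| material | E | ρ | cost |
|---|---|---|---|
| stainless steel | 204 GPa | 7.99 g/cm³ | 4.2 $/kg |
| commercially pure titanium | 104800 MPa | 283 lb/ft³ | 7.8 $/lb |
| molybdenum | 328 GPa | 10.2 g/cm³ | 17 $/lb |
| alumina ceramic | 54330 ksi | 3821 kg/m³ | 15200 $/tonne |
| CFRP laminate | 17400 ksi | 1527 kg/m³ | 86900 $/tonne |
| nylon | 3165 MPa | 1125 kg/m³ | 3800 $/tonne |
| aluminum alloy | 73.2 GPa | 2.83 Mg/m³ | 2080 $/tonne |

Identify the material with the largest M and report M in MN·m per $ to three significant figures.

Putting every candidate on a common basis:
  stainless steel: E = 204.0 GPa, ρ = 7990 kg/m³, cost = 4.200 $/kg
  commercially pure titanium: E = 104.8 GPa, ρ = 4533 kg/m³, cost = 17.20 $/kg
  molybdenum: E = 328.0 GPa, ρ = 10200 kg/m³, cost = 37.48 $/kg
  alumina ceramic: E = 374.6 GPa, ρ = 3821 kg/m³, cost = 15.20 $/kg
  CFRP laminate: E = 120.0 GPa, ρ = 1527 kg/m³, cost = 86.90 $/kg
  nylon: E = 3.165 GPa, ρ = 1125 kg/m³, cost = 3.800 $/kg
  aluminum alloy: E = 73.20 GPa, ρ = 2830 kg/m³, cost = 2.080 $/kg
  aluminum alloy: M = 12.4 MN·m per $
  alumina ceramic: M = 6.45 MN·m per $
  stainless steel: M = 6.08 MN·m per $
  commercially pure titanium: M = 1.34 MN·m per $
  CFRP laminate: M = 0.904 MN·m per $
  molybdenum: M = 0.858 MN·m per $
  nylon: M = 0.740 MN·m per $
Highest index: aluminum alloy.

aluminum alloy, M = 12.4 MN·m per $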